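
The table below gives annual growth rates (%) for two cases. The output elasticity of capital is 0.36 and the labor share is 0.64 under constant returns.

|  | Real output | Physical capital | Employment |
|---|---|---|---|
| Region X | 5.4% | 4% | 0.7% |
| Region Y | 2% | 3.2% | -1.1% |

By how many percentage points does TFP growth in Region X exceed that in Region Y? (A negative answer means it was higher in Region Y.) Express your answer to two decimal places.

Labor's share = 1 − 0.36 = 0.64.
Region X: TFP = 5.4 − 1.44 − 0.448 = 3.512%.
Region Y: TFP = 2 − 1.152 + 0.704 = 1.552%.
Difference = 3.512 − (1.552) = 1.96 pp.

1.96 percentage points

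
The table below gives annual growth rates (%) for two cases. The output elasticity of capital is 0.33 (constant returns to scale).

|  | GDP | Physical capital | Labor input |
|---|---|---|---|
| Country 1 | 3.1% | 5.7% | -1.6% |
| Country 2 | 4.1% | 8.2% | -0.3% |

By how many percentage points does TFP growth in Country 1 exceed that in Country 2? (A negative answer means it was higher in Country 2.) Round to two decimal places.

0.70 percentage points

Labor's share = 1 − 0.33 = 0.67.
Country 1: TFP = 3.1 − 1.881 + 1.072 = 2.291%.
Country 2: TFP = 4.1 − 2.706 + 0.201 = 1.595%.
Difference = 2.291 − (1.595) = 0.696 pp.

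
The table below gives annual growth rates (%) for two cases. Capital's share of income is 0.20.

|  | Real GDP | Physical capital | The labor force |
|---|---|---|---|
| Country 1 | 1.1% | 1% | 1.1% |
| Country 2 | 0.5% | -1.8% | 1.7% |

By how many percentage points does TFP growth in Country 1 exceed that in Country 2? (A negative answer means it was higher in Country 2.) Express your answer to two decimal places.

Labor's share = 1 − 0.2 = 0.8.
Country 1: TFP = 1.1 − 0.2 − 0.88 = 0.02%.
Country 2: TFP = 0.5 + 0.36 − 1.36 = -0.5%.
Difference = 0.02 − (-0.5) = 0.52 pp.

0.52 percentage points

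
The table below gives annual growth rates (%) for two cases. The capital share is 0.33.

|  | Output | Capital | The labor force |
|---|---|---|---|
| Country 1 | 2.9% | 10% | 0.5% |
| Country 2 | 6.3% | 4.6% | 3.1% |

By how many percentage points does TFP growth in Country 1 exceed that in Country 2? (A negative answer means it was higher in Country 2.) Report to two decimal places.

Labor's share = 1 − 0.33 = 0.67.
Country 1: TFP = 2.9 − 3.3 − 0.335 = -0.735%.
Country 2: TFP = 6.3 − 1.518 − 2.077 = 2.705%.
Difference = -0.735 − (2.705) = -3.44 pp.

-3.44 percentage points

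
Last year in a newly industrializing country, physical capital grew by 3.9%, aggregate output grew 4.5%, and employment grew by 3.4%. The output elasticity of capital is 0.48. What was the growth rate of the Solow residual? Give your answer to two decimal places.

Labor's share = 1 − 0.48 = 0.52.
Physical capital: 0.48 × 3.9 = 1.872 pp.
Employment: 0.52 × 3.4 = 1.768 pp.
TFP growth = 4.5 − 3.64 = 0.86%.

0.86%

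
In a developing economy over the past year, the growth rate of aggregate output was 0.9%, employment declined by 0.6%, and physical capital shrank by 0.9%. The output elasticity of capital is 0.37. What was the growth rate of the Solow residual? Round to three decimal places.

Labor's share = 1 − 0.37 = 0.63.
Physical capital: 0.37 × (-0.9) = -0.333 pp.
Employment: 0.63 × (-0.6) = -0.378 pp.
TFP growth = 0.9 + 0.711 = 1.611%.

1.611%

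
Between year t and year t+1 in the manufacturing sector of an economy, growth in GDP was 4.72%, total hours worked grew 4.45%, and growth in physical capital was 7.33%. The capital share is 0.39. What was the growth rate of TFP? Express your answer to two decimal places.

Labor's share = 1 − 0.39 = 0.61.
Physical capital: 0.39 × 7.33 = 2.8587 pp.
Total hours worked: 0.61 × 4.45 = 2.7145 pp.
TFP growth = 4.72 − 5.5732 = -0.8532%.

-0.85%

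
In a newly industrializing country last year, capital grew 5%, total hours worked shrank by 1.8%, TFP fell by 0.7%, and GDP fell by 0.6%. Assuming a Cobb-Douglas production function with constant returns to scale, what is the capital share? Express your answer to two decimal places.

gY = gA + α·gK + (1−α)·gL, so gY − gA − gL = α(gK − gL).
-0.6 + 0.7 + 1.8 = α × (5 − (-1.8)).
1.9 = 6.8 α, so α = 0.2794.

α = 0.28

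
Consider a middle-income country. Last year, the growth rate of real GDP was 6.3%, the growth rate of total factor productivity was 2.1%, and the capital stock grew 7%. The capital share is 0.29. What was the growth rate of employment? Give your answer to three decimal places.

Employment grew 3.056%.

Labor's share = 1 − 0.29 = 0.71.
gY = gA + 0.29×7 + 0.71×g.
0.71×g = 6.3 − 2.1 − 2.03 = 2.17.
g = 2.17 / 0.71 = 3.05634%.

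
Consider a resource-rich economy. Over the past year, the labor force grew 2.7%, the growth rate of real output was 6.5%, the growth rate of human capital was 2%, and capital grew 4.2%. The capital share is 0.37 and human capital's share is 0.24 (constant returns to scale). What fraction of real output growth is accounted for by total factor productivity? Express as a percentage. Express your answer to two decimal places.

Labor's share = 1 − 0.37 − 0.24 = 0.39.
Capital: 0.37 × 4.2 = 1.554 pp.
Human capital: 0.24 × 2 = 0.48 pp.
The labor force: 0.39 × 2.7 = 1.053 pp.
TFP growth = 6.5 − 3.087 = 3.413%.
TFP share of growth = 3.413 / 6.5 × 100 = 52.5077%.

Total factor productivity accounted for 52.51% of growth.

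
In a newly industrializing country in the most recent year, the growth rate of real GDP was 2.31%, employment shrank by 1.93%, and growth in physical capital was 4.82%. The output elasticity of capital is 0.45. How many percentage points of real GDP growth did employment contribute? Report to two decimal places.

-1.06 percentage points

Labor's share = 1 − 0.45 = 0.55.
Contribution = share × growth = 0.55 × (-1.93) = -1.0615 pp.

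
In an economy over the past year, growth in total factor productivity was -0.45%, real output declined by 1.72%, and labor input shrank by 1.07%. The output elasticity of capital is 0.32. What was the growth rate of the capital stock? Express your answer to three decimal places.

Labor's share = 1 − 0.32 = 0.68.
gY = gA + 0.68×(-1.07) + 0.32×g.
0.32×g = -1.72 + 0.45 + 0.7276 = -0.5424.
g = -0.5424 / 0.32 = -1.695%.

-1.695%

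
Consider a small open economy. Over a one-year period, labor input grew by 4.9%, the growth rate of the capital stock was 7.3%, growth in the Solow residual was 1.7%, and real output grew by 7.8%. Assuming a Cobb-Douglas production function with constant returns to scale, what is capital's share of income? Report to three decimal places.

0.500

gY = gA + α·gK + (1−α)·gL, so gY − gA − gL = α(gK − gL).
7.8 − 1.7 − 4.9 = α × (7.3 − 4.9).
1.2 = 2.4 α, so α = 0.5.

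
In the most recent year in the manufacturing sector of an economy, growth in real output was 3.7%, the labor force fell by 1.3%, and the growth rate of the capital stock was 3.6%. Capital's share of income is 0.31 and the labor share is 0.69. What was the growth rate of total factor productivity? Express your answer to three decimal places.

Total factor productivity growth was 3.481%.

Labor's share = 1 − 0.31 = 0.69.
The capital stock: 0.31 × 3.6 = 1.116 pp.
The labor force: 0.69 × (-1.3) = -0.897 pp.
TFP growth = 3.7 − 0.219 = 3.481%.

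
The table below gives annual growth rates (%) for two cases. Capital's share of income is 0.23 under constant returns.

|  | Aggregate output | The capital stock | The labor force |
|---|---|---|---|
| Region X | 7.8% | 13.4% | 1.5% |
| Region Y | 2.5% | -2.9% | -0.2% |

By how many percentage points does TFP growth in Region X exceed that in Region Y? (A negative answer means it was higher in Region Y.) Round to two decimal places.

0.24 percentage points

Labor's share = 1 − 0.23 = 0.77.
Region X: TFP = 7.8 − 3.082 − 1.155 = 3.563%.
Region Y: TFP = 2.5 + 0.667 + 0.154 = 3.321%.
Difference = 3.563 − (3.321) = 0.242 pp.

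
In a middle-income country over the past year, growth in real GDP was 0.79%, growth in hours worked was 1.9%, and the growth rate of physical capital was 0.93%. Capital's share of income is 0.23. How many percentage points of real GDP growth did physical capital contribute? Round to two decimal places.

0.21

Contribution = share × growth = 0.23 × 0.93 = 0.2139 pp.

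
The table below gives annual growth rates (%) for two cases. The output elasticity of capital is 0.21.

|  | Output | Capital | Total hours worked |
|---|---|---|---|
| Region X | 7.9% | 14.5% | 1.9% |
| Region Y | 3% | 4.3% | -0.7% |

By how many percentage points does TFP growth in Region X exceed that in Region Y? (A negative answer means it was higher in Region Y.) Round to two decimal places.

Labor's share = 1 − 0.21 = 0.79.
Region X: TFP = 7.9 − 3.045 − 1.501 = 3.354%.
Region Y: TFP = 3 − 0.903 + 0.553 = 2.65%.
Difference = 3.354 − (2.65) = 0.704 pp.

0.70 percentage points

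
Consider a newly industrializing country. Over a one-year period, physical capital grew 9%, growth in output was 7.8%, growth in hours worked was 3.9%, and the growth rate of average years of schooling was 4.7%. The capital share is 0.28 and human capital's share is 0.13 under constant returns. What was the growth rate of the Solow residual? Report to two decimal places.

2.37%

Labor's share = 1 − 0.28 − 0.13 = 0.59.
Physical capital: 0.28 × 9 = 2.52 pp.
Average years of schooling: 0.13 × 4.7 = 0.611 pp.
Hours worked: 0.59 × 3.9 = 2.301 pp.
TFP growth = 7.8 − 5.432 = 2.368%.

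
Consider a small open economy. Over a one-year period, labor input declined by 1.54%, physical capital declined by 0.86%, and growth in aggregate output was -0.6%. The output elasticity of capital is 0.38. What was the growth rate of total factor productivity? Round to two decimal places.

0.68%

Labor's share = 1 − 0.38 = 0.62.
Physical capital: 0.38 × (-0.86) = -0.3268 pp.
Labor input: 0.62 × (-1.54) = -0.9548 pp.
TFP growth = -0.6 + 1.2816 = 0.6816%.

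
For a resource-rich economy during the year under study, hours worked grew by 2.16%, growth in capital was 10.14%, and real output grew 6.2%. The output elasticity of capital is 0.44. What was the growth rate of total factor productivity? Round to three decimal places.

0.529%

Labor's share = 1 − 0.44 = 0.56.
Capital: 0.44 × 10.14 = 4.4616 pp.
Hours worked: 0.56 × 2.16 = 1.2096 pp.
TFP growth = 6.2 − 5.6712 = 0.5288%.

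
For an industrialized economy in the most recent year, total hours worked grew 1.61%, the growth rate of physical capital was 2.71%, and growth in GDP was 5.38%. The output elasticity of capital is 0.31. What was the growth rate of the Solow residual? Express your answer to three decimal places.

Labor's share = 1 − 0.31 = 0.69.
Physical capital: 0.31 × 2.71 = 0.8401 pp.
Total hours worked: 0.69 × 1.61 = 1.1109 pp.
TFP growth = 5.38 − 1.951 = 3.429%.

3.429%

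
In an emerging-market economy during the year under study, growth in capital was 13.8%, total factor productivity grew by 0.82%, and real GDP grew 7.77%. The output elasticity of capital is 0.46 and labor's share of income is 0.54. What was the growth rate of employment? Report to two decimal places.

Labor's share = 1 − 0.46 = 0.54.
gY = gA + 0.46×13.8 + 0.54×g.
0.54×g = 7.77 − 0.82 − 6.348 = 0.602.
g = 0.602 / 0.54 = 1.1148%.

1.11%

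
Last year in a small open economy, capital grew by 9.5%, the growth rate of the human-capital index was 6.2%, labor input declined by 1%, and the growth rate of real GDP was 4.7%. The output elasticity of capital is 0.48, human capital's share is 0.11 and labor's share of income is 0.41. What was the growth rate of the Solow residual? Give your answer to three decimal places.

-0.132%

Labor's share = 1 − 0.48 − 0.11 = 0.41.
Capital: 0.48 × 9.5 = 4.56 pp.
The human-capital index: 0.11 × 6.2 = 0.682 pp.
Labor input: 0.41 × (-1) = -0.41 pp.
TFP growth = 4.7 − 4.832 = -0.132%.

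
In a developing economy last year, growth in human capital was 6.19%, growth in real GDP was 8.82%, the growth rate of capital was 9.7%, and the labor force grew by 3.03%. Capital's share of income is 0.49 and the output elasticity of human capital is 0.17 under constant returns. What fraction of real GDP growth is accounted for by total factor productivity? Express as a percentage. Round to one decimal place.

22.5%

Labor's share = 1 − 0.49 − 0.17 = 0.34.
Capital: 0.49 × 9.7 = 4.753 pp.
Human capital: 0.17 × 6.19 = 1.0523 pp.
The labor force: 0.34 × 3.03 = 1.0302 pp.
TFP growth = 8.82 − 6.8355 = 1.9845%.
TFP share of growth = 1.9845 / 8.82 × 100 = 22.5%.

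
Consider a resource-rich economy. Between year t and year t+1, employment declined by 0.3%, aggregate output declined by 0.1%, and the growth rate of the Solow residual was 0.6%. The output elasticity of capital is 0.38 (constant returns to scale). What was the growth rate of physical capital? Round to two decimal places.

-1.35%

Labor's share = 1 − 0.38 = 0.62.
gY = gA + 0.62×(-0.3) + 0.38×g.
0.38×g = -0.1 − 0.6 + 0.186 = -0.514.
g = -0.514 / 0.38 = -1.3526%.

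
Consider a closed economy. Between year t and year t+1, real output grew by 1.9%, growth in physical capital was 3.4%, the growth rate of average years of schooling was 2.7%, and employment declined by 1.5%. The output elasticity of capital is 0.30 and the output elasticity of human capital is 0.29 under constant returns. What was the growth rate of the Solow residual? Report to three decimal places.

Labor's share = 1 − 0.3 − 0.29 = 0.41.
Physical capital: 0.3 × 3.4 = 1.02 pp.
Average years of schooling: 0.29 × 2.7 = 0.783 pp.
Employment: 0.41 × (-1.5) = -0.615 pp.
TFP growth = 1.9 − 1.188 = 0.712%.

The Solow residual growth was 0.712%.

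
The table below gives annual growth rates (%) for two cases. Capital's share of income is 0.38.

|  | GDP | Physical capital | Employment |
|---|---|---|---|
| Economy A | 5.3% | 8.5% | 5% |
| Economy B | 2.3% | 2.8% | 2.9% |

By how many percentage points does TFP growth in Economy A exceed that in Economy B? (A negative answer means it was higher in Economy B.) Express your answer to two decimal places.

Labor's share = 1 − 0.38 = 0.62.
Economy A: TFP = 5.3 − 3.23 − 3.1 = -1.03%.
Economy B: TFP = 2.3 − 1.064 − 1.798 = -0.562%.
Difference = -1.03 − (-0.562) = -0.468 pp.

-0.47 percentage points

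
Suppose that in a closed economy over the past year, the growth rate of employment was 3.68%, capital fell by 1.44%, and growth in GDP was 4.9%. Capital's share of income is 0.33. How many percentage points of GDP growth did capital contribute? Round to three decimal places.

-0.475

Contribution = share × growth = 0.33 × (-1.44) = -0.4752 pp.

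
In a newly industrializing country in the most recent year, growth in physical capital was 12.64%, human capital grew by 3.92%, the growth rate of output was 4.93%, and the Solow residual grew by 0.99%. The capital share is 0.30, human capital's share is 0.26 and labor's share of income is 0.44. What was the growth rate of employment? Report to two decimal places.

-1.98%

Labor's share = 1 − 0.3 − 0.26 = 0.44.
gY = gA + 0.3×12.64 + 0.26×3.92 + 0.44×g.
0.44×g = 4.93 − 0.99 − 4.8112 = -0.8712.
g = -0.8712 / 0.44 = -1.98%.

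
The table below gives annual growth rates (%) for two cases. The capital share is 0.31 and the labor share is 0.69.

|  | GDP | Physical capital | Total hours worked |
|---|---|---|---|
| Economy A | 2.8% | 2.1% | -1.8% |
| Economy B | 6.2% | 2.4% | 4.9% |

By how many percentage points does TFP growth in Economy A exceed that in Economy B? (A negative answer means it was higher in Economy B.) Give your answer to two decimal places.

Labor's share = 1 − 0.31 = 0.69.
Economy A: TFP = 2.8 − 0.651 + 1.242 = 3.391%.
Economy B: TFP = 6.2 − 0.744 − 3.381 = 2.075%.
Difference = 3.391 − (2.075) = 1.316 pp.

1.32 percentage points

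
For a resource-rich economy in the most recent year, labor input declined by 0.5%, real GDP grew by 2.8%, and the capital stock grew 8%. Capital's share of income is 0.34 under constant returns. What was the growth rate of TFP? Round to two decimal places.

Labor's share = 1 − 0.34 = 0.66.
The capital stock: 0.34 × 8 = 2.72 pp.
Labor input: 0.66 × (-0.5) = -0.33 pp.
TFP growth = 2.8 − 2.39 = 0.41%.

0.41%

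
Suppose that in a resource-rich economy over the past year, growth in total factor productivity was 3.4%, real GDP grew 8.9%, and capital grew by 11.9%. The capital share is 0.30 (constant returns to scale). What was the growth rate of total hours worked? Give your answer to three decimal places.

2.757%

Labor's share = 1 − 0.3 = 0.7.
gY = gA + 0.3×11.9 + 0.7×g.
0.7×g = 8.9 − 3.4 − 3.57 = 1.93.
g = 1.93 / 0.7 = 2.75714%.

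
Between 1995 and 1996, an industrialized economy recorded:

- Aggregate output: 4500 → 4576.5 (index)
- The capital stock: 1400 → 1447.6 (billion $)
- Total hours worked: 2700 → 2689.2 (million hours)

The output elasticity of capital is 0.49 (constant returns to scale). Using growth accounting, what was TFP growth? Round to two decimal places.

Aggregate output growth = (4576.5 − 4500) / 4500 = 1.7%.
The capital stock growth = (1447.6 − 1400) / 1400 = 3.4%.
Total hours worked growth = (2689.2 − 2700) / 2700 = -0.4%.
Labor's share = 1 − 0.49 = 0.51.
The capital stock: 0.49 × 3.4 = 1.666 pp.
Total hours worked: 0.51 × (-0.4) = -0.204 pp.
TFP growth = 1.7 − 1.462 = 0.238%.

0.24%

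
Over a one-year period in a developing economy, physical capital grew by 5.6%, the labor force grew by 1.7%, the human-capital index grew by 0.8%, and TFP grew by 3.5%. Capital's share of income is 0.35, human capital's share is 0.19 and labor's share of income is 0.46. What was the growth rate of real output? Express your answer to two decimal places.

Labor's share = 1 − 0.35 − 0.19 = 0.46.
Physical capital: 0.35 × 5.6 = 1.96 pp.
The human-capital index: 0.19 × 0.8 = 0.152 pp.
The labor force: 0.46 × 1.7 = 0.782 pp.
Output growth = 3.5 + 2.894 = 6.394%.

6.39%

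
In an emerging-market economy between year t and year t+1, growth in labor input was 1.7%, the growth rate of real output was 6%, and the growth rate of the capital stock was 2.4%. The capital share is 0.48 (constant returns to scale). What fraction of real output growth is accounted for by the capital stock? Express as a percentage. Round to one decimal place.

19.2%

The capital stock contributed 0.48 × 2.4 = 1.152 pp.
Share of growth = 1.152 / 6 × 100 = 19.2%.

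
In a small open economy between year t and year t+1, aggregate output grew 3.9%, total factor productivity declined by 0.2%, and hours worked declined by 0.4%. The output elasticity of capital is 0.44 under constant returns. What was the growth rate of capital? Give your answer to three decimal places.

Labor's share = 1 − 0.44 = 0.56.
gY = gA + 0.56×(-0.4) + 0.44×g.
0.44×g = 3.9 + 0.2 + 0.224 = 4.324.
g = 4.324 / 0.44 = 9.82727%.

Capital growth was 9.827%.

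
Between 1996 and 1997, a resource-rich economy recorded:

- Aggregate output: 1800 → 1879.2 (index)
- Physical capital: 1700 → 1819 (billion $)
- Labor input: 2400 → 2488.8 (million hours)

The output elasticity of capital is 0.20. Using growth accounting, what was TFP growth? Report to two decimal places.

0.04%

Aggregate output growth = (1879.2 − 1800) / 1800 = 4.4%.
Physical capital growth = (1819 − 1700) / 1700 = 7%.
Labor input growth = (2488.8 − 2400) / 2400 = 3.7%.
Labor's share = 1 − 0.2 = 0.8.
Physical capital: 0.2 × 7 = 1.4 pp.
Labor input: 0.8 × 3.7 = 2.96 pp.
TFP growth = 4.4 − 4.36 = 0.04%.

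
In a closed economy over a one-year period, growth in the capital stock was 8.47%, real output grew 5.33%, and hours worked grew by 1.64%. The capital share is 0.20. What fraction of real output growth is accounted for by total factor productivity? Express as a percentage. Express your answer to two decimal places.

Total factor productivity accounted for 43.60% of growth.

Labor's share = 1 − 0.2 = 0.8.
The capital stock: 0.2 × 8.47 = 1.694 pp.
Hours worked: 0.8 × 1.64 = 1.312 pp.
TFP growth = 5.33 − 3.006 = 2.324%.
TFP share of growth = 2.324 / 5.33 × 100 = 43.6023%.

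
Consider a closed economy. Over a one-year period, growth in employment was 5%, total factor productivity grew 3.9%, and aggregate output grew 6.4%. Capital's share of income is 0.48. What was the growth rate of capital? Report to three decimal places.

Labor's share = 1 − 0.48 = 0.52.
gY = gA + 0.52×5 + 0.48×g.
0.48×g = 6.4 − 3.9 − 2.6 = -0.1.
g = -0.1 / 0.48 = -0.20833%.

-0.208%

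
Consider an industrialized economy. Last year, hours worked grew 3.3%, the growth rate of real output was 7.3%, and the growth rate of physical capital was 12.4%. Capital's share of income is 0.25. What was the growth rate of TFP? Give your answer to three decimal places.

TFP growth was 1.725%.

Labor's share = 1 − 0.25 = 0.75.
Physical capital: 0.25 × 12.4 = 3.1 pp.
Hours worked: 0.75 × 3.3 = 2.475 pp.
TFP growth = 7.3 − 5.575 = 1.725%.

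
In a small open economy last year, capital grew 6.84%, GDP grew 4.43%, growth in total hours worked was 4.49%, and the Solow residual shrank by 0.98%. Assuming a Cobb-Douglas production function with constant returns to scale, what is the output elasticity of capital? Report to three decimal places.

0.391

gY = gA + α·gK + (1−α)·gL, so gY − gA − gL = α(gK − gL).
4.43 + 0.98 − 4.49 = α × (6.84 − 4.49).
0.92 = 2.35 α, so α = 0.39149.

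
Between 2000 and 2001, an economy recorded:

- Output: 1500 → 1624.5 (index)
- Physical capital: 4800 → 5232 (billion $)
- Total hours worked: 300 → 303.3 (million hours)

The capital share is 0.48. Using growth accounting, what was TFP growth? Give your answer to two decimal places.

TFP grew 3.41%.

Output growth = (1624.5 − 1500) / 1500 = 8.3%.
Physical capital growth = (5232 − 4800) / 4800 = 9%.
Total hours worked growth = (303.3 − 300) / 300 = 1.1%.
Labor's share = 1 − 0.48 = 0.52.
Physical capital: 0.48 × 9 = 4.32 pp.
Total hours worked: 0.52 × 1.1 = 0.572 pp.
TFP growth = 8.3 − 4.892 = 3.408%.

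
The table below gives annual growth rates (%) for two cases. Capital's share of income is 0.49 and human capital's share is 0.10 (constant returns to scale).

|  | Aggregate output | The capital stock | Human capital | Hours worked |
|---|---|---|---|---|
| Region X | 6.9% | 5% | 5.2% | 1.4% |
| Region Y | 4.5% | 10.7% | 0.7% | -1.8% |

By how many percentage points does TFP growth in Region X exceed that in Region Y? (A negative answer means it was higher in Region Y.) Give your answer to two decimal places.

3.43 percentage points

Labor's share = 1 − 0.49 − 0.1 = 0.41.
Region X: TFP = 6.9 − 2.45 − 0.52 − 0.574 = 3.356%.
Region Y: TFP = 4.5 − 5.243 − 0.07 + 0.738 = -0.075%.
Difference = 3.356 − (-0.075) = 3.431 pp.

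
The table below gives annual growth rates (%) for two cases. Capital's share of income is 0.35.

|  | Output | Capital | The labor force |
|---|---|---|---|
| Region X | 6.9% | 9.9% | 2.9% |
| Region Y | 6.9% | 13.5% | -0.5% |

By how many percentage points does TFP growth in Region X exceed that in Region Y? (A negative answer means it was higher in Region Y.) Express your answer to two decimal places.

-0.95 percentage points

Labor's share = 1 − 0.35 = 0.65.
Region X: TFP = 6.9 − 3.465 − 1.885 = 1.55%.
Region Y: TFP = 6.9 − 4.725 + 0.325 = 2.5%.
Difference = 1.55 − (2.5) = -0.95 pp.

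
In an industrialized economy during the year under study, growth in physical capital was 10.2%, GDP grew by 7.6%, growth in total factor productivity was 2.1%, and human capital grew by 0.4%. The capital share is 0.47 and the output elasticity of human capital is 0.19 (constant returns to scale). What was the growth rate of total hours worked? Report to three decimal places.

1.853%

Labor's share = 1 − 0.47 − 0.19 = 0.34.
gY = gA + 0.47×10.2 + 0.19×0.4 + 0.34×g.
0.34×g = 7.6 − 2.1 − 4.87 = 0.63.
g = 0.63 / 0.34 = 1.85294%.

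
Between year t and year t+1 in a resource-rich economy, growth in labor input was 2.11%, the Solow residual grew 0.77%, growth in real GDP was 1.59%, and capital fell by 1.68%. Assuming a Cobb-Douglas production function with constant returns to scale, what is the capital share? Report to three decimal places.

The capital share is 0.340.

gY = gA + α·gK + (1−α)·gL, so gY − gA − gL = α(gK − gL).
1.59 − 0.77 − 2.11 = α × (-1.68 − 2.11).
-1.29 = -3.79 α, so α = 0.34037.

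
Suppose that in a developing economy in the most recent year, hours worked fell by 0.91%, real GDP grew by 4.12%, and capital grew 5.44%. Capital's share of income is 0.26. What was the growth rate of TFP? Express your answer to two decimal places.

Labor's share = 1 − 0.26 = 0.74.
Capital: 0.26 × 5.44 = 1.4144 pp.
Hours worked: 0.74 × (-0.91) = -0.6734 pp.
TFP growth = 4.12 − 0.741 = 3.379%.

3.38%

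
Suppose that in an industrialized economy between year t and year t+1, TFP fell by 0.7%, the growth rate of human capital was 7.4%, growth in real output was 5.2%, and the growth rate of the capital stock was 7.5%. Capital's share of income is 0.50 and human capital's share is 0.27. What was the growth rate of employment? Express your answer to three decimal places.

0.661%

Labor's share = 1 − 0.5 − 0.27 = 0.23.
gY = gA + 0.5×7.5 + 0.27×7.4 + 0.23×g.
0.23×g = 5.2 + 0.7 − 5.748 = 0.152.
g = 0.152 / 0.23 = 0.66087%.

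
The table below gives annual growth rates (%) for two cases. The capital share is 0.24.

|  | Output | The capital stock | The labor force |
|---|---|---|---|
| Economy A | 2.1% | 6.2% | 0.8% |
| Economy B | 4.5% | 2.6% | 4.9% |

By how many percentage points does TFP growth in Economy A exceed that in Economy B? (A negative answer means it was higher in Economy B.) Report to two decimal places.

Labor's share = 1 − 0.24 = 0.76.
Economy A: TFP = 2.1 − 1.488 − 0.608 = 0.004%.
Economy B: TFP = 4.5 − 0.624 − 3.724 = 0.152%.
Difference = 0.004 − (0.152) = -0.148 pp.

-0.15 percentage points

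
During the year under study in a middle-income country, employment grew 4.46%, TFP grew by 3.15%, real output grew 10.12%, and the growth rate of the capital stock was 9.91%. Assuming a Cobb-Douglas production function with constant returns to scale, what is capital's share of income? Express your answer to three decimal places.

Capital's share of income is 0.461.

gY = gA + α·gK + (1−α)·gL, so gY − gA − gL = α(gK − gL).
10.12 − 3.15 − 4.46 = α × (9.91 − 4.46).
2.51 = 5.45 α, so α = 0.46055.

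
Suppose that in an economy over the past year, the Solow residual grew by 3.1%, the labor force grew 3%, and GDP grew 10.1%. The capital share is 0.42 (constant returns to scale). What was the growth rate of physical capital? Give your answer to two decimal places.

Physical capital grew 12.52%.

Labor's share = 1 − 0.42 = 0.58.
gY = gA + 0.58×3 + 0.42×g.
0.42×g = 10.1 − 3.1 − 1.74 = 5.26.
g = 5.26 / 0.42 = 12.5238%.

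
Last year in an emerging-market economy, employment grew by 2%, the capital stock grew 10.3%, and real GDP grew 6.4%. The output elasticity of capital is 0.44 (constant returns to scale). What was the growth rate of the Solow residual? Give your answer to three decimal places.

0.748%

Labor's share = 1 − 0.44 = 0.56.
The capital stock: 0.44 × 10.3 = 4.532 pp.
Employment: 0.56 × 2 = 1.12 pp.
TFP growth = 6.4 − 5.652 = 0.748%.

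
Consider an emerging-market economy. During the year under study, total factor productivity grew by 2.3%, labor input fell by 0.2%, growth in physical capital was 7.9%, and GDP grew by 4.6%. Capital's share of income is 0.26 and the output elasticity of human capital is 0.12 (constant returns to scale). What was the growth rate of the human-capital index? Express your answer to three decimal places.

Labor's share = 1 − 0.26 − 0.12 = 0.62.
gY = gA + 0.26×7.9 + 0.62×(-0.2) + 0.12×g.
0.12×g = 4.6 − 2.3 − 1.93 = 0.37.
g = 0.37 / 0.12 = 3.08333%.

3.083%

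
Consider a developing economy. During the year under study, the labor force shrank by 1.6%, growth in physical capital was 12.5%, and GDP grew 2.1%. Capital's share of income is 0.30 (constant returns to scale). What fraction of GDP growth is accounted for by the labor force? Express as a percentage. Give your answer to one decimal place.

The labor force accounted for -53.3% of growth.

Labor's share = 1 − 0.3 = 0.7.
The labor force contributed 0.7 × (-1.6) = -1.12 pp.
Share of growth = -1.12 / 2.1 × 100 = -53.333%.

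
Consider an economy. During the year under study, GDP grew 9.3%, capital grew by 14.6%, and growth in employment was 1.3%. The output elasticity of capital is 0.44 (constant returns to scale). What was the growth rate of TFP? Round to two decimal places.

Labor's share = 1 − 0.44 = 0.56.
Capital: 0.44 × 14.6 = 6.424 pp.
Employment: 0.56 × 1.3 = 0.728 pp.
TFP growth = 9.3 − 7.152 = 2.148%.

TFP growth was 2.15%.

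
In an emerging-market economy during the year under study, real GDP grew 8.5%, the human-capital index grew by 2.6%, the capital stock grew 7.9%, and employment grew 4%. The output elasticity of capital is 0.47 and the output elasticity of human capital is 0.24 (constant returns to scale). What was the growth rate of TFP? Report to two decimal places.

Labor's share = 1 − 0.47 − 0.24 = 0.29.
The capital stock: 0.47 × 7.9 = 3.713 pp.
The human-capital index: 0.24 × 2.6 = 0.624 pp.
Employment: 0.29 × 4 = 1.16 pp.
TFP growth = 8.5 − 5.497 = 3.003%.

3.00%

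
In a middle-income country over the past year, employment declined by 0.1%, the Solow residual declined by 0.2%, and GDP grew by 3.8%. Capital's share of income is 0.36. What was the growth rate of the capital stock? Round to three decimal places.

11.289%

Labor's share = 1 − 0.36 = 0.64.
gY = gA + 0.64×(-0.1) + 0.36×g.
0.36×g = 3.8 + 0.2 + 0.064 = 4.064.
g = 4.064 / 0.36 = 11.28889%.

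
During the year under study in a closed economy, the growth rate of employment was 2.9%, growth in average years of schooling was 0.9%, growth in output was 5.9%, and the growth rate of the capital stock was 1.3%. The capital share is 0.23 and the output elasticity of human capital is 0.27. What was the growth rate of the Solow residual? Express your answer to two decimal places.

Labor's share = 1 − 0.23 − 0.27 = 0.5.
The capital stock: 0.23 × 1.3 = 0.299 pp.
Average years of schooling: 0.27 × 0.9 = 0.243 pp.
Employment: 0.5 × 2.9 = 1.45 pp.
TFP growth = 5.9 − 1.992 = 3.908%.

The Solow residual growth was 3.91%.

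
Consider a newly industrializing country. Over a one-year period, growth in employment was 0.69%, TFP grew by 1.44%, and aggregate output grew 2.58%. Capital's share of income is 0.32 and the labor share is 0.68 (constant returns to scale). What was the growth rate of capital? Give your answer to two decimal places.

Capital grew 2.10%.

Labor's share = 1 − 0.32 = 0.68.
gY = gA + 0.68×0.69 + 0.32×g.
0.32×g = 2.58 − 1.44 − 0.4692 = 0.6708.
g = 0.6708 / 0.32 = 2.0963%.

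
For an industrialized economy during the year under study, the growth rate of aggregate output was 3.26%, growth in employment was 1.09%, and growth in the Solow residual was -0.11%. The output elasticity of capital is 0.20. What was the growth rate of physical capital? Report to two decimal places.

Labor's share = 1 − 0.2 = 0.8.
gY = gA + 0.8×1.09 + 0.2×g.
0.2×g = 3.26 + 0.11 − 0.872 = 2.498.
g = 2.498 / 0.2 = 12.49%.

Physical capital grew 12.49%.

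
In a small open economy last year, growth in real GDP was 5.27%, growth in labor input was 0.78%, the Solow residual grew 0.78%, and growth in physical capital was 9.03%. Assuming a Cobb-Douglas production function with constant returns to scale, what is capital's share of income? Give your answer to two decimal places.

α = 0.45

gY = gA + α·gK + (1−α)·gL, so gY − gA − gL = α(gK − gL).
5.27 − 0.78 − 0.78 = α × (9.03 − 0.78).
3.71 = 8.25 α, so α = 0.4497.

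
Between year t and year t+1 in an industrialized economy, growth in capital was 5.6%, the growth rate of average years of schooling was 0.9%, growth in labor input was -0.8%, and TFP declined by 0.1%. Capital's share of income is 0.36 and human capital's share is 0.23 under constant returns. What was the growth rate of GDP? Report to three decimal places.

Labor's share = 1 − 0.36 − 0.23 = 0.41.
Capital: 0.36 × 5.6 = 2.016 pp.
Average years of schooling: 0.23 × 0.9 = 0.207 pp.
Labor input: 0.41 × (-0.8) = -0.328 pp.
Output growth = -0.1 + 1.895 = 1.795%.

GDP growth was 1.795%.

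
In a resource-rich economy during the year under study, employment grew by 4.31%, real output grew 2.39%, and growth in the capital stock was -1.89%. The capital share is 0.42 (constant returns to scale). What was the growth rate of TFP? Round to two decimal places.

0.68%

Labor's share = 1 − 0.42 = 0.58.
The capital stock: 0.42 × (-1.89) = -0.7938 pp.
Employment: 0.58 × 4.31 = 2.4998 pp.
TFP growth = 2.39 − 1.706 = 0.684%.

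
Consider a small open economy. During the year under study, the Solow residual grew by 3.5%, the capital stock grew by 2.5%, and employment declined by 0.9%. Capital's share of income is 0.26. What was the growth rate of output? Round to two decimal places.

3.48%

Labor's share = 1 − 0.26 = 0.74.
The capital stock: 0.26 × 2.5 = 0.65 pp.
Employment: 0.74 × (-0.9) = -0.666 pp.
Output growth = 3.5 + (-0.016) = 3.484%.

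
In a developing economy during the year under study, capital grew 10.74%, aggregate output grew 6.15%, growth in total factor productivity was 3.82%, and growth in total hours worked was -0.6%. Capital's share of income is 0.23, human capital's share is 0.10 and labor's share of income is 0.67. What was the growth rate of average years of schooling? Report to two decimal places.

Average years of schooling grew 2.62%.

Labor's share = 1 − 0.23 − 0.1 = 0.67.
gY = gA + 0.23×10.74 + 0.67×(-0.6) + 0.1×g.
0.1×g = 6.15 − 3.82 − 2.0682 = 0.2618.
g = 0.2618 / 0.1 = 2.618%.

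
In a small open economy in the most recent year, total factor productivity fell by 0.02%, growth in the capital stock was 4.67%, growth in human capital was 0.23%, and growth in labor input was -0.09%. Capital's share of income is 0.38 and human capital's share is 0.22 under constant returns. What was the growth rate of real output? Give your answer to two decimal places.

1.77%

Labor's share = 1 − 0.38 − 0.22 = 0.4.
The capital stock: 0.38 × 4.67 = 1.7746 pp.
Human capital: 0.22 × 0.23 = 0.0506 pp.
Labor input: 0.4 × (-0.09) = -0.036 pp.
Output growth = -0.02 + 1.7892 = 1.7692%.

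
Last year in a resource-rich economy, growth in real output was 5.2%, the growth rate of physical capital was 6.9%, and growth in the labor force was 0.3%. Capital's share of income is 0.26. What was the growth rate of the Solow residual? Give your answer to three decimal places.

3.184%

Labor's share = 1 − 0.26 = 0.74.
Physical capital: 0.26 × 6.9 = 1.794 pp.
The labor force: 0.74 × 0.3 = 0.222 pp.
TFP growth = 5.2 − 2.016 = 3.184%.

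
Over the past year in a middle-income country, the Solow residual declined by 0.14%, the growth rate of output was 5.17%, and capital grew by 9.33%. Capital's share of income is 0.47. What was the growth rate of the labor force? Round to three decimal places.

Labor's share = 1 − 0.47 = 0.53.
gY = gA + 0.47×9.33 + 0.53×g.
0.53×g = 5.17 + 0.14 − 4.3851 = 0.9249.
g = 0.9249 / 0.53 = 1.74509%.

The labor force growth was 1.745%.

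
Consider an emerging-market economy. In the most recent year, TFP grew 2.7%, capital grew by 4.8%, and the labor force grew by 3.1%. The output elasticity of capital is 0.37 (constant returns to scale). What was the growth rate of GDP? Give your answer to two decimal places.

Labor's share = 1 − 0.37 = 0.63.
Capital: 0.37 × 4.8 = 1.776 pp.
The labor force: 0.63 × 3.1 = 1.953 pp.
Output growth = 2.7 + 3.729 = 6.429%.

6.43%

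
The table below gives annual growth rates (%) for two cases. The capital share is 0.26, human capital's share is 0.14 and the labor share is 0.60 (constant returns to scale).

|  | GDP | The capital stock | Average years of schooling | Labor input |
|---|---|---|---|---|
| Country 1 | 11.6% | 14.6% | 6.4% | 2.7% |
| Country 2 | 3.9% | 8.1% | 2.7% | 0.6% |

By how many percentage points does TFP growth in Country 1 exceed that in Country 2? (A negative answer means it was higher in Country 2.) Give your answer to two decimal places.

Labor's share = 1 − 0.26 − 0.14 = 0.6.
Country 1: TFP = 11.6 − 3.796 − 0.896 − 1.62 = 5.288%.
Country 2: TFP = 3.9 − 2.106 − 0.378 − 0.36 = 1.056%.
Difference = 5.288 − (1.056) = 4.232 pp.

4.23 percentage points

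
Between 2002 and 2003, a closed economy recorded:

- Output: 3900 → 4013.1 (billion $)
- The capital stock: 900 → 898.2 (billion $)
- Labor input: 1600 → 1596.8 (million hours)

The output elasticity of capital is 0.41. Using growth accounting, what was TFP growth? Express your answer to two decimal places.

3.10%

Output growth = (4013.1 − 3900) / 3900 = 2.9%.
The capital stock growth = (898.2 − 900) / 900 = -0.2%.
Labor input growth = (1596.8 − 1600) / 1600 = -0.2%.
Labor's share = 1 − 0.41 = 0.59.
The capital stock: 0.41 × (-0.2) = -0.082 pp.
Labor input: 0.59 × (-0.2) = -0.118 pp.
TFP growth = 2.9 + 0.2 = 3.1%.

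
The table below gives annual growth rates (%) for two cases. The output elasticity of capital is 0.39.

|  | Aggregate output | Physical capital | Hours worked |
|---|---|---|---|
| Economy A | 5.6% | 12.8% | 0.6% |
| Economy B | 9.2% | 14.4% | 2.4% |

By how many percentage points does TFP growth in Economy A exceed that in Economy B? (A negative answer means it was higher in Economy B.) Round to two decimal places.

-1.88 percentage points

Labor's share = 1 − 0.39 = 0.61.
Economy A: TFP = 5.6 − 4.992 − 0.366 = 0.242%.
Economy B: TFP = 9.2 − 5.616 − 1.464 = 2.12%.
Difference = 0.242 − (2.12) = -1.878 pp.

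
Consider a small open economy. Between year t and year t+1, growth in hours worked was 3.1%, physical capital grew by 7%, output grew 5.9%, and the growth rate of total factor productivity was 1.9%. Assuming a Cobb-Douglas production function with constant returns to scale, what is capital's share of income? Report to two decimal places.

gY = gA + α·gK + (1−α)·gL, so gY − gA − gL = α(gK − gL).
5.9 − 1.9 − 3.1 = α × (7 − 3.1).
0.9 = 3.9 α, so α = 0.2308.

0.23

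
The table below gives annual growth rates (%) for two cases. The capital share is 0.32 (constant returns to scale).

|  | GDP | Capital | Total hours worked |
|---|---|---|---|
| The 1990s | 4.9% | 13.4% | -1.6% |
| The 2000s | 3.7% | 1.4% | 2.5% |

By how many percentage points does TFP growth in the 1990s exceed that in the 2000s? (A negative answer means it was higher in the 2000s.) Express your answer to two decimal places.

0.15 percentage points

Labor's share = 1 − 0.32 = 0.68.
The 1990s: TFP = 4.9 − 4.288 + 1.088 = 1.7%.
The 2000s: TFP = 3.7 − 0.448 − 1.7 = 1.552%.
Difference = 1.7 − (1.552) = 0.148 pp.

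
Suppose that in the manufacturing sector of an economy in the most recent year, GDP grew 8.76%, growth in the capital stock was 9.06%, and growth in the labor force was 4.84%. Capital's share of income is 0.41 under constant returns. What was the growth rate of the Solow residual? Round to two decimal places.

Labor's share = 1 − 0.41 = 0.59.
The capital stock: 0.41 × 9.06 = 3.7146 pp.
The labor force: 0.59 × 4.84 = 2.8556 pp.
TFP growth = 8.76 − 6.5702 = 2.1898%.

The Solow residual grew 2.19%.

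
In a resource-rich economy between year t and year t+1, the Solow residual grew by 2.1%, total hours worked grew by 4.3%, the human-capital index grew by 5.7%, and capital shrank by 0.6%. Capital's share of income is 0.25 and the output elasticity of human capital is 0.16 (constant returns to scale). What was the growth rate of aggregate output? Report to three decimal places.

5.399%

Labor's share = 1 − 0.25 − 0.16 = 0.59.
Capital: 0.25 × (-0.6) = -0.15 pp.
The human-capital index: 0.16 × 5.7 = 0.912 pp.
Total hours worked: 0.59 × 4.3 = 2.537 pp.
Output growth = 2.1 + 3.299 = 5.399%.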